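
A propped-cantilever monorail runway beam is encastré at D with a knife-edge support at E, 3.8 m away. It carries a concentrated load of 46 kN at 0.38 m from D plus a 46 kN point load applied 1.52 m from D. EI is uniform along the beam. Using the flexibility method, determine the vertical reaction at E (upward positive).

R_E = 10.23 kN

Choose R_E as the redundant. The primary structure is the cantilever fixed at D.
Deflection at E on the released cantilever, summing each load's contribution:
  point load 46 at a = 0.38: Pa²(3L − a)/(6EI) = 12.2/EI
  point load 46 at a = 1.52: Pa²(3L − a)/(6EI) = 175/EI
  δ_0 = 187.2/EI
Tip deflection under a unit load at E: L³/(3EI) = 18.29/EI.
Compatibility at E: δ_0 − R_E·δ_{EE} = 0, so R_E = 187.2/18.29 = 10.23 kN.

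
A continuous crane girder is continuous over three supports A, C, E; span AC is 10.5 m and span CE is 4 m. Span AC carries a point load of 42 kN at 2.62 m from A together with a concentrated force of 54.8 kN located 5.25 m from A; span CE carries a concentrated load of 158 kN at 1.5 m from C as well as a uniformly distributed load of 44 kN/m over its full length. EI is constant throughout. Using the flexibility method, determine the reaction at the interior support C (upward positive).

Release continuity at C by inserting a hinge; the redundant is the internal moment M_C. The primary structure is two simply-supported spans AC and CE.
Rotations at C on the released spans (each span's end-slope, ×1/EI):
  span AC: point load 42 at a = 2.62: Pab(L + a)/(6LEI) = 180.6/EI
  span AC: point load 54.8 at a = 5.25: Pab(L + a)/(6LEI) = 377.6/EI
  span CE: point load 158 at a = 1.5: Pab(L + b)/(6LEI) = 160.5/EI
  span CE: UDL 44: wL³/(24EI) = 117.3/EI
  relative rotation θ_0 = (558.2 + 277.8)/EI = 836/EI
A unit hogging moment at C produces rotation L₁/(3EI) + L₂/(3EI) = 4.833/EI.
Slope continuity at C: θ_0 = M_C·4.833/EI, so M_C = 836/4.833 = 173 kN·m (hogging).
Span AC, ΣM about A with M_C applied at C: R_C^{AC}·10.5 = 397.7 + 173, so R_C^{AC} = 54.35 kN and R_A = 96.8 − 54.35 = 42.45 kN.
Span CE, ΣM about E: R_C^{CE}·4 = 747 + 173, so R_C^{CE} = 230 kN and R_E = 334 − 230 = 104 kN.
R_C = 54.35 + 230 = 284.3 kN.

R_C = 284.3 kN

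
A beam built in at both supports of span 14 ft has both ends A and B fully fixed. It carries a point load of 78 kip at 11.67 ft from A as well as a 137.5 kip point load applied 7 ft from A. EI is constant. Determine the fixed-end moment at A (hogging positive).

Take the two fixed-end moments M_A, M_B as redundants; the released structure is the simple span AB.
Simple-span end rotations at A and B under the given loads:
  at A: point load 78 at a = 11.67: Pab(L + b)/(6LEI) = 412.3/EI
  at B: point load 78 at a = 11.67: Pab(L + a)/(6LEI) = 648.1/EI
  at A: point load 137.5 at a = 7: Pab(L + b)/(6LEI) = 1684/EI
  at B: point load 137.5 at a = 7: Pab(L + a)/(6LEI) = 1684/EI
  θ_A0 = 2097/EI,  θ_B0 = 2333/EI
Flexibility coefficients: a unit moment at one end gives L/(3EI) there and L/(6EI) at the far end, so f₁₁ = f₂₂ = 4.667/EI and f₁₂ = f₂₁ = 2.333/EI.
Compatibility — zero rotation at each built-in end:
  4.667 M_A + 2.333 M_B = 2097
  2.333 M_A + 4.667 M_B = 2333
Solving the pair gives M_A = 265.8 kip·ft and M_B = 366.9 kip·ft (hogging).

M_A = 265.8 kip·ft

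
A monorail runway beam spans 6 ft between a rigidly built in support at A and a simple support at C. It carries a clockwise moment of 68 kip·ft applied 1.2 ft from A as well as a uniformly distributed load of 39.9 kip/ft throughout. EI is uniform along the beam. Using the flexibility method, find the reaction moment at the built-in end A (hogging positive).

Release the roller at C. Primary structure: cantilever fixed at A.
Downward deflection at the released point C due to the loads:
  clockwise couple 68 at a = 1.2: M₀a(2L − a)/(2EI) = 440.6/EI
  UDL 39.9: wL⁴/(8EI) = 6464/EI
  δ_0 = 6904/EI
Flexibility coefficient — unit upward force at C: δ_{CC} = L³/(3EI) = 72/EI.
The prop prevents deflection at C: R_C = δ_0/δ_{CC} = 6904/72 = 95.89 kip.
Moment equilibrium about A: M_A = Σ(load moments about A) − R_C·L = 786.2 − 95.89×6 = 210.8 kip·ft.

M_A = 210.8 kip·ft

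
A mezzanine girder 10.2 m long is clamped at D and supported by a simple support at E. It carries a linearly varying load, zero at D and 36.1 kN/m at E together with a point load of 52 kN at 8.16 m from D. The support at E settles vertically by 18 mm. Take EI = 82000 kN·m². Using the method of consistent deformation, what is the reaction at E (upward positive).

R_E = 133.7 kN

Remove the prop at E; the released (primary) structure is a cantilever built in at D.
Downward deflection at the released point E due to the loads:
  triangular load, peak 36.1 at the free end: 11w₀L⁴/(120EI) = 35819/EI
  point load 52 at a = 8.16: Pa²(3L − a)/(6EI) = 12950/EI
  δ_0 = 48769/EI
Flexibility coefficient — unit upward force at E: δ_{EE} = L³/(3EI) = 353.7/EI.
With EI = 82000 kN·m²: δ_0 = 0.59474 m and δ_{EE} = 0.004314 m/kN.
Compatibility — the beam at E must follow the support down by 0.018 m: δ_0 − R_E·δ_{EE} = 0.018, so R_E = (0.59474 − 0.018)/0.004314 = 133.7 kN.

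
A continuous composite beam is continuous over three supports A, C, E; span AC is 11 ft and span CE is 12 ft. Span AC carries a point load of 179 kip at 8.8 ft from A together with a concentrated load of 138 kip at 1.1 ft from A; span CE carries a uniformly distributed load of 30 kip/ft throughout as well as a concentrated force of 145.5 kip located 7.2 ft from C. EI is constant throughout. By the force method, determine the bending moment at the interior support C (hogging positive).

Release continuity at C by inserting a hinge; the redundant is the internal moment M_C. The primary structure is two simply-supported spans AC and CE.
Discontinuity in slope at C on the released structure — sum the simple-span end rotations:
  span AC: point load 179 at a = 8.8: Pab(L + a)/(6LEI) = 1040/EI
  span AC: point load 138 at a = 1.1: Pab(L + a)/(6LEI) = 275.5/EI
  span CE: UDL 30: wL³/(24EI) = 2160/EI
  span CE: point load 145.5 at a = 7.2: Pab(L + b)/(6LEI) = 1173/EI
  relative rotation θ_0 = (1315 + 3333)/EI = 4648/EI
A unit hogging moment at C produces rotation L₁/(3EI) + L₂/(3EI) = 7.667/EI.
Slope continuity at C: θ_0 = M_C·7.667/EI, so M_C = 4648/7.667 = 606.3 kip·ft (hogging).

M_C = 606.3 kip·ft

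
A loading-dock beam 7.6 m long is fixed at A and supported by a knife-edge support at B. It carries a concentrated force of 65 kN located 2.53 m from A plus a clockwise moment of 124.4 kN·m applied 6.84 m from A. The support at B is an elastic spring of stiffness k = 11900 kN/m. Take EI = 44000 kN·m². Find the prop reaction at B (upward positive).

Choose R_B as the redundant. The primary structure is the cantilever fixed at A.
Deflection at B on the released cantilever, summing each load's contribution:
  point load 65 at a = 2.53: Pa²(3L − a)/(6EI) = 1406/EI
  clockwise couple 124.4 at a = 6.84: M₀a(2L − a)/(2EI) = 3557/EI
  δ_0 = 4962/EI
Flexibility coefficient — unit upward force at B: δ_{BB} = L³/(3EI) = 146.3/EI.
With EI = 44000 kN·m²: δ_0 = 0.11278 m and δ_{BB} = 0.003326 m/kN.
Compatibility — the spring shortens by R_B/k under the reaction it provides: δ_0 − R_B·δ_{BB} = R_B/k. With 1/k = 0.000084 m/kN, R_B = δ_0 / (δ_{BB} + 1/k) = 0.11278 / (0.003326 + 0.000084) = 33.08 kN.

R_B = 33.08 kN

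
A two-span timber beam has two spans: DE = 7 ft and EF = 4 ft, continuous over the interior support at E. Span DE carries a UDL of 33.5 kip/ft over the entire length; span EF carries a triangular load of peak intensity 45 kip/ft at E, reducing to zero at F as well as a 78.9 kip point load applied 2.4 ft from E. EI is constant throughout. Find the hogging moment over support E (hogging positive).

Insert a hinge at E; M_E is the redundant, and each span becomes simply supported.
Rotations at E on the released spans (each span's end-slope, ×1/EI):
  span DE: UDL 33.5: wL³/(24EI) = 478.8/EI
  span EF: triangular load, peak 45: w₀L³/(45EI) = 64/EI
  span EF: point load 78.9 at a = 2.4: Pab(L + b)/(6LEI) = 70.69/EI
  relative rotation θ_0 = (478.8 + 134.7)/EI = 613.5/EI
A unit hogging moment at E produces rotation L₁/(3EI) + L₂/(3EI) = 3.667/EI.
Compatibility: M_E·(L₁+L₂)/(3EI) = θ_0, giving M_E = 167.3 kip·ft (hogging).

M_E = 167.3 kip·ft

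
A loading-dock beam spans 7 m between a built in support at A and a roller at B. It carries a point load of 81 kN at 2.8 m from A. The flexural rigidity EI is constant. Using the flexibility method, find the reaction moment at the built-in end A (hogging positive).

Release the roller at B. Primary structure: cantilever fixed at A.
Downward deflection at the released point B due to the loads:
  point load 81 at a = 2.8: Pa²(3L − a)/(6EI) = 1926/EI
Tip deflection under a unit load at B: L³/(3EI) = 114.3/EI.
Compatibility at B: δ_0 − R_B·δ_{BB} = 0, so R_B = 1926/114.3 = 16.85 kN.
Moment equilibrium about A: M_A = Σ(load moments about A) − R_B·L = 226.8 − 16.85×7 = 108.9 kN·m.

M_A = 108.9 kN·m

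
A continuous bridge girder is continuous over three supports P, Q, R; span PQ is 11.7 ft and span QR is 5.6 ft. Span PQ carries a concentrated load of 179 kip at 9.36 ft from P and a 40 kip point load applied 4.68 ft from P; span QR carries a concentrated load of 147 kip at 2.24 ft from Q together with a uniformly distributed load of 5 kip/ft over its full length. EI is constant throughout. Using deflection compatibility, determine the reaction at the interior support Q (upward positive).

Take M_Q as the redundant. Released structure: two simple spans PQ and QR with a hinge at Q.
End slopes at the hinge Q, treating each span as simply supported:
  span PQ: point load 179 at a = 9.36: Pab(L + a)/(6LEI) = 1176/EI
  span PQ: point load 40 at a = 4.68: Pab(L + a)/(6LEI) = 306.6/EI
  span QR: point load 147 at a = 2.24: Pab(L + b)/(6LEI) = 295/EI
  span QR: UDL 5: wL³/(24EI) = 36.59/EI
  relative rotation θ_0 = (1483 + 331.6)/EI = 1814/EI
A unit hogging moment at Q produces rotation L₁/(3EI) + L₂/(3EI) = 5.767/EI.
Slope continuity at Q: θ_0 = M_Q·5.767/EI, so M_Q = 1814/5.767 = 314.6 kip·ft (hogging).
Span PQ, ΣM about P with M_Q applied at Q: R_Q^{PQ}·11.7 = 1863 + 314.6, so R_Q^{PQ} = 186.1 kip and R_P = 219 − 186.1 = 32.91 kip.
Span QR, ΣM about R: R_Q^{QR}·5.6 = 572.3 + 314.6, so R_Q^{QR} = 158.4 kip and R_R = 175 − 158.4 = 16.61 kip.
R_Q = 186.1 + 158.4 = 344.5 kip.

R_Q = 344.5 kip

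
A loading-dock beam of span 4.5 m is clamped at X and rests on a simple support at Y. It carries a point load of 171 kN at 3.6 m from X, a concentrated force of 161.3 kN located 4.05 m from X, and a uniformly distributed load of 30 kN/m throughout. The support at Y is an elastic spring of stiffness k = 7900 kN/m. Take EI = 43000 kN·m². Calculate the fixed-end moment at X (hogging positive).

Release the roller at Y. Primary structure: cantilever fixed at X.
Downward deflection at the released point Y due to the loads:
  point load 171 at a = 3.6: Pa²(3L − a)/(6EI) = 3657/EI
  point load 161.3 at a = 4.05: Pa²(3L − a)/(6EI) = 4167/EI
  UDL 30: wL⁴/(8EI) = 1538/EI
  δ_0 = 9361/EI
Tip deflection under a unit load at Y: L³/(3EI) = 30.38/EI.
With EI = 43000 kN·m²: δ_0 = 0.21771 m and δ_{YY} = 0.000706 m/kN.
Compatibility — the spring shortens by R_Y/k under the reaction it provides: δ_0 − R_Y·δ_{YY} = R_Y/k. With 1/k = 0.000127 m/kN, R_Y = δ_0 / (δ_{YY} + 1/k) = 0.21771 / (0.000706 + 0.000127) = 261.4 kN.
Moment equilibrium about X: M_X = Σ(load moments about X) − R_Y·L = 1573 − 261.4×4.5 = 396.5 kN·m.

M_X = 396.5 kN·m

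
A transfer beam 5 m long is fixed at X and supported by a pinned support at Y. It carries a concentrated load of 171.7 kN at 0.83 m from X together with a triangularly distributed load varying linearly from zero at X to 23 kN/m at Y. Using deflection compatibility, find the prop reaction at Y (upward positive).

Take the reaction at Y as the redundant and release it; the primary structure is a cantilever fixed at X.
Primary-structure tip deflection at Y by superposition:
  point load 171.7 at a = 0.83: Pa²(3L − a)/(6EI) = 279.3/EI
  triangular load, peak 23 at the free end: 11w₀L⁴/(120EI) = 1318/EI
  δ_0 = 1597/EI
Tip deflection under a unit load at Y: L³/(3EI) = 41.67/EI.
Compatibility at Y: δ_0 − R_Y·δ_{YY} = 0, so R_Y = 1597/41.67 = 38.33 kN.

R_Y = 38.33 kN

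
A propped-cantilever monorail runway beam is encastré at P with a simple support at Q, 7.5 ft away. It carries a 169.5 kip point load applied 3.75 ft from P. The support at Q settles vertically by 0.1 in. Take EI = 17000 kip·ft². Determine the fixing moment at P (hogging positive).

Release the roller at Q. Primary structure: cantilever fixed at P.
Free-end deflection of the primary structure under the applied loading (downward +):
  point load 169.5 at a = 3.75: Pa²(3L − a)/(6EI) = 7449/EI
Tip deflection under a unit load at Q: L³/(3EI) = 140.6/EI.
With EI = 17000 kip·ft²: δ_0 = 0.43816 ft and δ_{QQ} = 0.008272 ft/kip.
Compatibility — the beam at Q must follow the support down by 0.008333 ft: δ_0 − R_Q·δ_{QQ} = 0.008333, so R_Q = (0.43816 − 0.008333)/0.008272 = 51.96 kip.
Moment equilibrium about P: M_P = Σ(load moments about P) − R_Q·L = 635.6 − 51.96×7.5 = 245.9 kip·ft.

M_P = 245.9 kip·ft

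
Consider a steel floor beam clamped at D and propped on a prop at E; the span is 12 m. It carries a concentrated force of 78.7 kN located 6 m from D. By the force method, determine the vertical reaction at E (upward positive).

R_E = 24.59 kN

Take the reaction at E as the redundant and release it; the primary structure is a cantilever fixed at D.
Primary-structure tip deflection at E by superposition:
  point load 78.7 at a = 6: Pa²(3L − a)/(6EI) = 14166/EI
Tip deflection under a unit load at E: L³/(3EI) = 576/EI.
The prop prevents deflection at E: R_E = δ_0/δ_{EE} = 14166/576 = 24.59 kN.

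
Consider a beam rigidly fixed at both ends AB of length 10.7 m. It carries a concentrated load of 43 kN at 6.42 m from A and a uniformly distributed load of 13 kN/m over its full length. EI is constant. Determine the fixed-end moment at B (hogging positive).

M_B = 190.3 kN·m

Take the two fixed-end moments M_A, M_B as redundants; the released structure is the simple span AB.
On the primary (simply-supported) span, the end slopes from the loading are:
  at A: point load 43 at a = 6.42: Pab(L + b)/(6LEI) = 275.7/EI
  at B: point load 43 at a = 6.42: Pab(L + a)/(6LEI) = 315.1/EI
  at A: UDL 13: wL³/(24EI) = 663.6/EI
  at B: UDL 13: wL³/(24EI) = 663.6/EI
  θ_A0 = 939.3/EI,  θ_B0 = 978.6/EI
Flexibility coefficients: a unit moment at one end gives L/(3EI) there and L/(6EI) at the far end, so f₁₁ = f₂₂ = 3.567/EI and f₁₂ = f₂₁ = 1.783/EI.
Compatibility — zero rotation at each built-in end:
  3.567 M_A + 1.783 M_B = 939.3
  1.783 M_A + 3.567 M_B = 978.6
Solving the pair gives M_A = 168.2 kN·m and M_B = 190.3 kN·m (hogging).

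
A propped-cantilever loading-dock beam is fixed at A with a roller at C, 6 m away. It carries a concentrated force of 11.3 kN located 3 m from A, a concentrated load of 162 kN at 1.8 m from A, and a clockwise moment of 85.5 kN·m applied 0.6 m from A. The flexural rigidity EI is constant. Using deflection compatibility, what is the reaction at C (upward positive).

Take the reaction at C as the redundant and release it; the primary structure is a cantilever fixed at A.
Primary-structure tip deflection at C by superposition:
  point load 11.3 at a = 3: Pa²(3L − a)/(6EI) = 254.2/EI
  point load 162 at a = 1.8: Pa²(3L − a)/(6EI) = 1417/EI
  clockwise couple 85.5 at a = 0.6: M₀a(2L − a)/(2EI) = 292.4/EI
  δ_0 = 1964/EI
Flexibility coefficient — unit upward force at C: δ_{CC} = L³/(3EI) = 72/EI.
The prop prevents deflection at C: R_C = δ_0/δ_{CC} = 1964/72 = 27.28 kN.

R_C = 27.28 kN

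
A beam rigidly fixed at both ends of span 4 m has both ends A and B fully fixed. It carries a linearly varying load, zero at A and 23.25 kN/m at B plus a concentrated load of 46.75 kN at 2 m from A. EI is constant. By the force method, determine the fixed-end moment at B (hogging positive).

Release both end moments; the primary structure is a simply-supported span AB with redundants M_A and M_B.
End rotations of the released simple span under the applied load (×1/EI):
  at A: triangular load, peak 23.25: 7w₀L³/(360EI) = 28.93/EI
  at B: triangular load, peak 23.25: w₀L³/(45EI) = 33.07/EI
  at A: point load 46.75 at a = 2: Pab(L + b)/(6LEI) = 46.75/EI
  at B: point load 46.75 at a = 2: Pab(L + a)/(6LEI) = 46.75/EI
  θ_A0 = 75.68/EI,  θ_B0 = 79.82/EI
Flexibility coefficients: a unit moment at one end gives L/(3EI) there and L/(6EI) at the far end, so f₁₁ = f₂₂ = 1.333/EI and f₁₂ = f₂₁ = 0.6667/EI.
Compatibility — zero rotation at each built-in end:
  1.333 M_A + 0.6667 M_B = 75.68
  0.6667 M_A + 1.333 M_B = 79.82
Solving the pair gives M_A = 35.77 kN·m and M_B = 41.98 kN·m (hogging).

M_B = 41.98 kN·m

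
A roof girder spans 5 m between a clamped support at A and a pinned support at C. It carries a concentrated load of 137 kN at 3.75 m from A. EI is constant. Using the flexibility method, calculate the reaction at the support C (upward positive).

R_C = 86.7 kN

Release the roller at C. Primary structure: cantilever fixed at A.
Primary-structure tip deflection at C by superposition:
  point load 137 at a = 3.75: Pa²(3L − a)/(6EI) = 3612/EI
Flexibility coefficient — unit upward force at C: δ_{CC} = L³/(3EI) = 41.67/EI.
The prop prevents deflection at C: R_C = δ_0/δ_{CC} = 3612/41.67 = 86.7 kN.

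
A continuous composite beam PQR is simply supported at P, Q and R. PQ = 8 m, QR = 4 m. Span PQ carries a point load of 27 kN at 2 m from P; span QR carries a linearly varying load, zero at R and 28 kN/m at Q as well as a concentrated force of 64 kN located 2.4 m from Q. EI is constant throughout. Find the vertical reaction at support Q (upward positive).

R_Q = 85.12 kN

Release continuity at Q by inserting a hinge; the redundant is the internal moment M_Q. The primary structure is two simply-supported spans PQ and QR.
End slopes at the hinge Q, treating each span as simply supported:
  span PQ: point load 27 at a = 2: Pab(L + a)/(6LEI) = 67.5/EI
  span QR: triangular load, peak 28: w₀L³/(45EI) = 39.82/EI
  span QR: point load 64 at a = 2.4: Pab(L + b)/(6LEI) = 57.34/EI
  relative rotation θ_0 = (67.5 + 97.17)/EI = 164.7/EI
A unit hogging moment at Q produces rotation L₁/(3EI) + L₂/(3EI) = 4/EI.
Compatibility: M_Q·(L₁+L₂)/(3EI) = θ_0, giving M_Q = 41.17 kN·m (hogging).
Span PQ, ΣM about P with M_Q applied at Q: R_Q^{PQ}·8 = 54 + 41.17, so R_Q^{PQ} = 11.9 kN and R_P = 27 − 11.9 = 15.1 kN.
Span QR, ΣM about R: R_Q^{QR}·4 = 251.7 + 41.17, so R_Q^{QR} = 73.22 kN and R_R = 120 − 73.22 = 46.78 kN.
R_Q = 11.9 + 73.22 = 85.12 kN.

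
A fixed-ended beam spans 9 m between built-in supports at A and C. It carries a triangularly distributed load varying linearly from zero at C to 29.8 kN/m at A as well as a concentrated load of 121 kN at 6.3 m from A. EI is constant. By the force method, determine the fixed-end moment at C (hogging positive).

M_C = 240.5 kN·m

Release both end moments; the primary structure is a simply-supported span AC with redundants M_A and M_C.
On the primary (simply-supported) span, the end slopes from the loading are:
  at A: triangular load, peak 29.8: w₀L³/(45EI) = 482.8/EI
  at C: triangular load, peak 29.8: 7w₀L³/(360EI) = 422.4/EI
  at A: point load 121 at a = 6.3: Pab(L + b)/(6LEI) = 445.9/EI
  at C: point load 121 at a = 6.3: Pab(L + a)/(6LEI) = 583.2/EI
  θ_A0 = 928.7/EI,  θ_C0 = 1006/EI
Flexibility coefficients: a unit moment at one end gives L/(3EI) there and L/(6EI) at the far end, so f₁₁ = f₂₂ = 3/EI and f₁₂ = f₂₁ = 1.5/EI.
Compatibility — zero rotation at each built-in end:
  3 M_A + 1.5 M_C = 928.7
  1.5 M_A + 3 M_C = 1006
Solving the pair gives M_A = 189.3 kN·m and M_C = 240.5 kN·m (hogging).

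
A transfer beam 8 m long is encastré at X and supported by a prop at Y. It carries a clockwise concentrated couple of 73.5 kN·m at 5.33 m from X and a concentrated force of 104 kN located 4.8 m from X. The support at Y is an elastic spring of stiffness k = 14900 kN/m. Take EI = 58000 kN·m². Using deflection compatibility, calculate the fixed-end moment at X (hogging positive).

Choose R_Y as the redundant. The primary structure is the cantilever fixed at X.
Deflection at Y on the released cantilever, summing each load's contribution:
  clockwise couple 73.5 at a = 5.33: M₀a(2L − a)/(2EI) = 2090/EI
  point load 104 at a = 4.8: Pa²(3L − a)/(6EI) = 7668/EI
  δ_0 = 9758/EI
Tip deflection under a unit load at Y: L³/(3EI) = 170.7/EI.
With EI = 58000 kN·m²: δ_0 = 0.16824 m and δ_{YY} = 0.002943 m/kN.
Compatibility — the spring shortens by R_Y/k under the reaction it provides: δ_0 − R_Y·δ_{YY} = R_Y/k. With 1/k = 0.000067 m/kN, R_Y = δ_0 / (δ_{YY} + 1/k) = 0.16824 / (0.002943 + 0.000067) = 55.9 kN.
Moment equilibrium about X: M_X = Σ(load moments about X) − R_Y·L = 572.7 − 55.9×8 = 125.5 kN·m.

M_X = 125.5 kN·m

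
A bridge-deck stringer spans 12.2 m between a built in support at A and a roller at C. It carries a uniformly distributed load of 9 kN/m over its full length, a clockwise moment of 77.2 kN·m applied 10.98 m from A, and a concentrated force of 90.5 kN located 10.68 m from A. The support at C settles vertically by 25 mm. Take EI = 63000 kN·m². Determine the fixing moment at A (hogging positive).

M_A = 229.5 kN·m

Remove the prop at C; the released (primary) structure is a cantilever built in at A.
Deflection at C on the released cantilever, summing each load's contribution:
  UDL 9: wL⁴/(8EI) = 24923/EI
  clockwise couple 77.2 at a = 10.98: M₀a(2L − a)/(2EI) = 5688/EI
  point load 90.5 at a = 10.68: Pa²(3L − a)/(6EI) = 44594/EI
  δ_0 = 75204/EI
Tip deflection under a unit load at C: L³/(3EI) = 605.3/EI.
With EI = 63000 kN·m²: δ_0 = 1.1937 m and δ_{CC} = 0.009608 m/kN.
Compatibility — the beam at C must follow the support down by 0.025 m: δ_0 − R_C·δ_{CC} = 0.025, so R_C = (1.1937 − 0.025)/0.009608 = 121.6 kN.
Moment equilibrium about A: M_A = Σ(load moments about A) − R_C·L = 1714 − 121.6×12.2 = 229.5 kN·m.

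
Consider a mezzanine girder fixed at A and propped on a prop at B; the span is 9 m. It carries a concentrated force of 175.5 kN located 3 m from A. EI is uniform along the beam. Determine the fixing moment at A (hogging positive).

M_A = 292.5 kN·m

Choose R_B as the redundant. The primary structure is the cantilever fixed at A.
Primary-structure tip deflection at B by superposition:
  point load 175.5 at a = 3: Pa²(3L − a)/(6EI) = 6318/EI
Tip deflection under a unit load at B: L³/(3EI) = 243/EI.
Compatibility at B: δ_0 − R_B·δ_{BB} = 0, so R_B = 6318/243 = 26 kN.
Moment equilibrium about A: M_A = Σ(load moments about A) − R_B·L = 526.5 − 26×9 = 292.5 kN·m.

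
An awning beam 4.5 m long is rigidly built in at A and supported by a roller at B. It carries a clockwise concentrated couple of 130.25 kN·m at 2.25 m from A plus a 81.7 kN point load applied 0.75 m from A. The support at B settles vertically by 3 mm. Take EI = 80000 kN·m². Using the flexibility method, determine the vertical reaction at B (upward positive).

Release the roller at B. Primary structure: cantilever fixed at A.
Free-end deflection of the primary structure under the applied loading (downward +):
  clockwise couple 130.25 at a = 2.25: M₀a(2L − a)/(2EI) = 989.1/EI
  point load 81.7 at a = 0.75: Pa²(3L − a)/(6EI) = 97.66/EI
  δ_0 = 1087/EI
Flexibility coefficient — unit upward force at B: δ_{BB} = L³/(3EI) = 30.38/EI.
With EI = 80000 kN·m²: δ_0 = 0.013584 m and δ_{BB} = 0.00038 m/kN.
Compatibility — the beam at B must follow the support down by 0.003 m: δ_0 − R_B·δ_{BB} = 0.003, so R_B = (0.013584 − 0.003)/0.00038 = 27.88 kN.

R_B = 27.88 kN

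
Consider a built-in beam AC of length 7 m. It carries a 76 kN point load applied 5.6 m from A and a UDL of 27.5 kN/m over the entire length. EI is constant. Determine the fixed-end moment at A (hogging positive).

M_A = 129.3 kN·m

Take the two fixed-end moments M_A, M_C as redundants; the released structure is the simple span AC.
Simple-span end rotations at A and C under the given loads:
  at A: point load 76 at a = 5.6: Pab(L + b)/(6LEI) = 119.2/EI
  at C: point load 76 at a = 5.6: Pab(L + a)/(6LEI) = 178.8/EI
  at A: UDL 27.5: wL³/(24EI) = 393/EI
  at C: UDL 27.5: wL³/(24EI) = 393/EI
  θ_A0 = 512.2/EI,  θ_C0 = 571.8/EI
Flexibility coefficients: a unit moment at one end gives L/(3EI) there and L/(6EI) at the far end, so f₁₁ = f₂₂ = 2.333/EI and f₁₂ = f₂₁ = 1.167/EI.
Compatibility — zero rotation at each built-in end:
  2.333 M_A + 1.167 M_C = 512.2
  1.167 M_A + 2.333 M_C = 571.8
Solving the pair gives M_A = 129.3 kN·m and M_C = 180.4 kN·m (hogging).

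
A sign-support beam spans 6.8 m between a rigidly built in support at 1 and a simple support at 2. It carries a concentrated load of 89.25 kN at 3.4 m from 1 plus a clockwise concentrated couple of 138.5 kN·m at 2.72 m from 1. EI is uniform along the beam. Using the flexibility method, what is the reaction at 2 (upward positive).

Remove the prop at 2; the released (primary) structure is a cantilever built in at 1.
Downward deflection at the released point 2 due to the loads:
  point load 89.25 at a = 3.4: Pa²(3L − a)/(6EI) = 2923/EI
  clockwise couple 138.5 at a = 2.72: M₀a(2L − a)/(2EI) = 2049/EI
  δ_0 = 4973/EI
Tip deflection under a unit load at 2: L³/(3EI) = 104.8/EI.
Compatibility at 2: δ_0 − R_2·δ_{22} = 0, so R_2 = 4973/104.8 = 47.44 kN.

R_2 = 47.44 kN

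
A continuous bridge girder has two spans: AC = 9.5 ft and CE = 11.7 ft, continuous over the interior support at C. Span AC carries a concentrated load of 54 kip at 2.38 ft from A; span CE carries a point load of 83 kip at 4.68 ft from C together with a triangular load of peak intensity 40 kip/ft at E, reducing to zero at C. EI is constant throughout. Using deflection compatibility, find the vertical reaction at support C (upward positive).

Release continuity at C by inserting a hinge; the redundant is the internal moment M_C. The primary structure is two simply-supported spans AC and CE.
Discontinuity in slope at C on the released structure — sum the simple-span end rotations:
  span AC: point load 54 at a = 2.38: Pab(L + a)/(6LEI) = 190.7/EI
  span CE: point load 83 at a = 4.68: Pab(L + b)/(6LEI) = 727.2/EI
  span CE: triangular load, peak 40: 7w₀L³/(360EI) = 1246/EI
  relative rotation θ_0 = (190.7 + 1973)/EI = 2164/EI
A unit hogging moment at C produces rotation L₁/(3EI) + L₂/(3EI) = 7.067/EI.
Compatibility: M_C·(L₁+L₂)/(3EI) = θ_0, giving M_C = 306.2 kip·ft (hogging).
Span AC, ΣM about A with M_C applied at C: R_C^{AC}·9.5 = 128.5 + 306.2, so R_C^{AC} = 45.76 kip and R_A = 54 − 45.76 = 8.244 kip.
Span CE, ΣM about E: R_C^{CE}·11.7 = 1495 + 306.2, so R_C^{CE} = 154 kip and R_E = 317 − 154 = 163 kip.
R_C = 45.76 + 154 = 199.7 kip.

R_C = 199.7 kip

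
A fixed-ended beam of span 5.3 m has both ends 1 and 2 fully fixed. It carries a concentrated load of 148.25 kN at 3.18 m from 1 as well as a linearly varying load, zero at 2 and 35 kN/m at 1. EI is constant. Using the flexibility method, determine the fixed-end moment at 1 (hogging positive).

Take the two fixed-end moments M_1, M_2 as redundants; the released structure is the simple span 12.
Simple-span end rotations at 1 and 2 under the given loads:
  at 1: point load 148.25 at a = 3.18: Pab(L + b)/(6LEI) = 233.2/EI
  at 2: point load 148.25 at a = 3.18: Pab(L + a)/(6LEI) = 266.5/EI
  at 1: triangular load, peak 35: w₀L³/(45EI) = 115.8/EI
  at 2: triangular load, peak 35: 7w₀L³/(360EI) = 101.3/EI
  θ_10 = 349/EI,  θ_20 = 367.8/EI
Flexibility coefficients: a unit moment at one end gives L/(3EI) there and L/(6EI) at the far end, so f₁₁ = f₂₂ = 1.767/EI and f₁₂ = f₂₁ = 0.8833/EI.
Compatibility — zero rotation at each built-in end:
  1.767 M_1 + 0.8833 M_2 = 349
  0.8833 M_1 + 1.767 M_2 = 367.8
Solving the pair gives M_1 = 124.6 kN·m and M_2 = 145.9 kN·m (hogging).

M_1 = 124.6 kN·m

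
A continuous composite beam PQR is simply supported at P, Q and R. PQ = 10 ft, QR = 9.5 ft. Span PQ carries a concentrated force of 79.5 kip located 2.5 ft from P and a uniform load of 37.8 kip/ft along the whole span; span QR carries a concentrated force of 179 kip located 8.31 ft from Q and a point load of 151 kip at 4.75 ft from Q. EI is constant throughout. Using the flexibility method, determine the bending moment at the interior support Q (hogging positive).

Take M_Q as the redundant. Released structure: two simple spans PQ and QR with a hinge at Q.
Discontinuity in slope at Q on the released structure — sum the simple-span end rotations:
  span PQ: point load 79.5 at a = 2.5: Pab(L + a)/(6LEI) = 310.5/EI
  span PQ: UDL 37.8: wL³/(24EI) = 1575/EI
  span QR: point load 179 at a = 8.31: Pab(L + b)/(6LEI) = 332/EI
  span QR: point load 151 at a = 4.75: Pab(L + b)/(6LEI) = 851.7/EI
  relative rotation θ_0 = (1886 + 1184)/EI = 3069/EI
A unit hogging moment at Q produces rotation L₁/(3EI) + L₂/(3EI) = 6.5/EI.
Compatibility: M_Q·(L₁+L₂)/(3EI) = θ_0, giving M_Q = 472.2 kip·ft (hogging).

M_Q = 472.2 kip·ft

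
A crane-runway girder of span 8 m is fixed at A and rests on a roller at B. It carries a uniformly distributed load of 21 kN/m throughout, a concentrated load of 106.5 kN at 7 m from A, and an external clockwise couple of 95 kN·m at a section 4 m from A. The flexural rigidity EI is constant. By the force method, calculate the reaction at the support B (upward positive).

Remove the prop at B; the released (primary) structure is a cantilever built in at A.
Free-end deflection of the primary structure under the applied loading (downward +):
  UDL 21: wL⁴/(8EI) = 10752/EI
  point load 106.5 at a = 7: Pa²(3L − a)/(6EI) = 14786/EI
  clockwise couple 95 at a = 4: M₀a(2L − a)/(2EI) = 2280/EI
  δ_0 = 27818/EI
Flexibility coefficient — unit upward force at B: δ_{BB} = L³/(3EI) = 170.7/EI.
The prop prevents deflection at B: R_B = δ_0/δ_{BB} = 27818/170.7 = 163 kN.

R_B = 163 kN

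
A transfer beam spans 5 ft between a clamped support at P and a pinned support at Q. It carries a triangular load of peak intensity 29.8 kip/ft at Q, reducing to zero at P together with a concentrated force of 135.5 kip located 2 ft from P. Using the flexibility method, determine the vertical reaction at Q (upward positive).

R_Q = 69.16 kip

Release the roller at Q. Primary structure: cantilever fixed at P.
Downward deflection at the released point Q due to the loads:
  triangular load, peak 29.8 at the free end: 11w₀L⁴/(120EI) = 1707/EI
  point load 135.5 at a = 2: Pa²(3L − a)/(6EI) = 1174/EI
  δ_0 = 2882/EI
Tip deflection under a unit load at Q: L³/(3EI) = 41.67/EI.
Compatibility at Q: δ_0 − R_Q·δ_{QQ} = 0, so R_Q = 2882/41.67 = 69.16 kip.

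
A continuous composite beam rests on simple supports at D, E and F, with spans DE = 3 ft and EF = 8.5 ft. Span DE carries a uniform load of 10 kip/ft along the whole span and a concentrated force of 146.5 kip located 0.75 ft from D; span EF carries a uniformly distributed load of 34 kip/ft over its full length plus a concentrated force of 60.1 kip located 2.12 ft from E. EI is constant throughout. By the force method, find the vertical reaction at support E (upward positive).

R_E = 378.9 kip

Take M_E as the redundant. Released structure: two simple spans DE and EF with a hinge at E.
Rotations at E on the released spans (each span's end-slope, ×1/EI):
  span DE: UDL 10: wL³/(24EI) = 11.25/EI
  span DE: point load 146.5 at a = 0.75: Pab(L + a)/(6LEI) = 51.5/EI
  span EF: UDL 34: wL³/(24EI) = 870/EI
  span EF: point load 60.1 at a = 2.12: Pab(L + b)/(6LEI) = 237.2/EI
  relative rotation θ_0 = (62.75 + 1107)/EI = 1170/EI
A unit hogging moment at E produces rotation L₁/(3EI) + L₂/(3EI) = 3.833/EI.
Compatibility: M_E·(L₁+L₂)/(3EI) = θ_0, giving M_E = 305.2 kip·ft (hogging).
Span DE, ΣM about D with M_E applied at E: R_E^{DE}·3 = 154.9 + 305.2, so R_E^{DE} = 153.4 kip and R_D = 176.5 − 153.4 = 23.14 kip.
Span EF, ΣM about F: R_E^{EF}·8.5 = 1612 + 305.2, so R_E^{EF} = 225.5 kip and R_F = 349.1 − 225.5 = 123.6 kip.
R_E = 153.4 + 225.5 = 378.9 kip.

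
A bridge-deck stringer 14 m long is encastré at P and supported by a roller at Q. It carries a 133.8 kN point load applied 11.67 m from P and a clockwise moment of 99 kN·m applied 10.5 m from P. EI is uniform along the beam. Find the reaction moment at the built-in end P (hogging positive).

M_P = 111.3 kN·m

Release the roller at Q. Primary structure: cantilever fixed at P.
Free-end deflection of the primary structure under the applied loading (downward +):
  point load 133.8 at a = 11.67: Pa²(3L − a)/(6EI) = 92113/EI
  clockwise couple 99 at a = 10.5: M₀a(2L − a)/(2EI) = 9096/EI
  δ_0 = 101208/EI
Tip deflection under a unit load at Q: L³/(3EI) = 914.7/EI.
Compatibility at Q: δ_0 − R_Q·δ_{QQ} = 0, so R_Q = 101208/914.7 = 110.7 kN.
Moment equilibrium about P: M_P = Σ(load moments about P) − R_Q·L = 1660 − 110.7×14 = 111.3 kN·m.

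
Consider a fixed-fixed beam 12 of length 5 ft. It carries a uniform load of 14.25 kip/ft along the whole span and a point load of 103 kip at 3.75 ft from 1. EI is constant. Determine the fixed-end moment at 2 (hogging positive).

Take the two fixed-end moments M_1, M_2 as redundants; the released structure is the simple span 12.
End rotations of the released simple span under the applied load (×1/EI):
  at 1: UDL 14.25: wL³/(24EI) = 74.22/EI
  at 2: UDL 14.25: wL³/(24EI) = 74.22/EI
  at 1: point load 103 at a = 3.75: Pab(L + b)/(6LEI) = 100.6/EI
  at 2: point load 103 at a = 3.75: Pab(L + a)/(6LEI) = 140.8/EI
  θ_10 = 174.8/EI,  θ_20 = 215/EI
Flexibility coefficients: a unit moment at one end gives L/(3EI) there and L/(6EI) at the far end, so f₁₁ = f₂₂ = 1.667/EI and f₁₂ = f₂₁ = 0.8333/EI.
Compatibility — zero rotation at each built-in end:
  1.667 M_1 + 0.8333 M_2 = 174.8
  0.8333 M_1 + 1.667 M_2 = 215
Solving the pair gives M_1 = 53.83 kip·ft and M_2 = 102.1 kip·ft (hogging).

M_2 = 102.1 kip·ft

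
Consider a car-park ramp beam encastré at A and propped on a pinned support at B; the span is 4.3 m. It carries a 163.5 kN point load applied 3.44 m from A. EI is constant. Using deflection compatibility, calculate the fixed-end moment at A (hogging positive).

M_A = 67.49 kN·m

Take the reaction at B as the redundant and release it; the primary structure is a cantilever fixed at A.
Free-end deflection of the primary structure under the applied loading (downward +):
  point load 163.5 at a = 3.44: Pa²(3L − a)/(6EI) = 3051/EI
Tip deflection under a unit load at B: L³/(3EI) = 26.5/EI.
The prop prevents deflection at B: R_B = δ_0/δ_{BB} = 3051/26.5 = 115.1 kN.
Moment equilibrium about A: M_A = Σ(load moments about A) − R_B·L = 562.4 − 115.1×4.3 = 67.49 kN·m.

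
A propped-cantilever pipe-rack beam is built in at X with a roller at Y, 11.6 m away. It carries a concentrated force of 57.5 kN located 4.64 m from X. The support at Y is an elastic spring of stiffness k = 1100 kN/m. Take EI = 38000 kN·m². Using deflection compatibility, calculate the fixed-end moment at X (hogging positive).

Release the roller at Y. Primary structure: cantilever fixed at X.
Free-end deflection of the primary structure under the applied loading (downward +):
  point load 57.5 at a = 4.64: Pa²(3L − a)/(6EI) = 6223/EI
Flexibility coefficient — unit upward force at Y: δ_{YY} = L³/(3EI) = 520.3/EI.
With EI = 38000 kN·m²: δ_0 = 0.16376 m and δ_{YY} = 0.013692 m/kN.
Compatibility — the spring shortens by R_Y/k under the reaction it provides: δ_0 − R_Y·δ_{YY} = R_Y/k. With 1/k = 0.000909 m/kN, R_Y = δ_0 / (δ_{YY} + 1/k) = 0.16376 / (0.013692 + 0.000909) = 11.22 kN.
Moment equilibrium about X: M_X = Σ(load moments about X) − R_Y·L = 266.8 − 11.22×11.6 = 136.7 kN·m.

M_X = 136.7 kN·m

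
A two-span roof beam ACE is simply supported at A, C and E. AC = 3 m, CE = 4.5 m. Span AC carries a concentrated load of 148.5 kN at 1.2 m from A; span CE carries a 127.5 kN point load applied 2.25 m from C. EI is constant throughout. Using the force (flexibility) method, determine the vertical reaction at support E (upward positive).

Take M_C as the redundant. Released structure: two simple spans AC and CE with a hinge at C.
Rotations at C on the released spans (each span's end-slope, ×1/EI):
  span AC: point load 148.5 at a = 1.2: Pab(L + a)/(6LEI) = 74.84/EI
  span CE: point load 127.5 at a = 2.25: Pab(L + b)/(6LEI) = 161.4/EI
  relative rotation θ_0 = (74.84 + 161.4)/EI = 236.2/EI
A unit hogging moment at C produces rotation L₁/(3EI) + L₂/(3EI) = 2.5/EI.
Slope continuity at C: θ_0 = M_C·2.5/EI, so M_C = 236.2/2.5 = 94.48 kN·m (hogging).
Span CE, ΣM about E: R_C^{CE}·4.5 = 286.9 + 94.48, so R_C^{CE} = 84.75 kN and R_E = 127.5 − 84.75 = 42.75 kN.

R_E = 42.75 kN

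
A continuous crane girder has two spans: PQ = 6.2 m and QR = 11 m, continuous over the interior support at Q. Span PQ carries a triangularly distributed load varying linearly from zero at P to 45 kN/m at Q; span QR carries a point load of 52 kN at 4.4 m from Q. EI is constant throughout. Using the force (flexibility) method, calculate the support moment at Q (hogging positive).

M_Q = 111.8 kN·m

Insert a hinge at Q; M_Q is the redundant, and each span becomes simply supported.
End slopes at the hinge Q, treating each span as simply supported:
  span PQ: triangular load, peak 45: w₀L³/(45EI) = 238.3/EI
  span QR: point load 52 at a = 4.4: Pab(L + b)/(6LEI) = 402.7/EI
  relative rotation θ_0 = (238.3 + 402.7)/EI = 641/EI
A unit hogging moment at Q produces rotation L₁/(3EI) + L₂/(3EI) = 5.733/EI.
Slope continuity at Q: θ_0 = M_Q·5.733/EI, so M_Q = 641/5.733 = 111.8 kN·m (hogging).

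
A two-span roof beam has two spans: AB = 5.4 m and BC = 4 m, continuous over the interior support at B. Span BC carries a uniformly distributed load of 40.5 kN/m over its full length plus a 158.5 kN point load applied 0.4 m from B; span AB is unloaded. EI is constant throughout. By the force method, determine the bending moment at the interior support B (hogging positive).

M_B = 57.53 kN·m

Take M_B as the redundant. Released structure: two simple spans AB and BC with a hinge at B.
Discontinuity in slope at B on the released structure — sum the simple-span end rotations:
  span BC: UDL 40.5: wL³/(24EI) = 108/EI
  span BC: point load 158.5 at a = 0.4: Pab(L + b)/(6LEI) = 72.28/EI
  relative rotation θ_0 = (0 + 180.3)/EI = 180.3/EI
A unit hogging moment at B produces rotation L₁/(3EI) + L₂/(3EI) = 3.133/EI.
Compatibility: M_B·(L₁+L₂)/(3EI) = θ_0, giving M_B = 57.53 kN·m (hogging).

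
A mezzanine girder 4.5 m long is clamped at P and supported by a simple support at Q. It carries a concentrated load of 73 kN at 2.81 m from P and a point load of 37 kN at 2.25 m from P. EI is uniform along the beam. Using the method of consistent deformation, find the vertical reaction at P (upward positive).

Release the roller at Q. Primary structure: cantilever fixed at P.
Downward deflection at the released point Q due to the loads:
  point load 73 at a = 2.81: Pa²(3L − a)/(6EI) = 1027/EI
  point load 37 at a = 2.25: Pa²(3L − a)/(6EI) = 351.2/EI
  δ_0 = 1378/EI
Flexibility coefficient — unit upward force at Q: δ_{QQ} = L³/(3EI) = 30.38/EI.
The prop prevents deflection at Q: R_Q = δ_0/δ_{QQ} = 1378/30.38 = 45.37 kN.
Vertical equilibrium: R_P = ΣP − R_Q = 110 − 45.37 = 64.63 kN.

R_P = 64.63 kN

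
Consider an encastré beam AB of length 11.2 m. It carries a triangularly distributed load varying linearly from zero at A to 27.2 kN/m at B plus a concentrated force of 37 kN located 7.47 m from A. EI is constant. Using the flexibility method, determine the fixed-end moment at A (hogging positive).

Release both end moments; the primary structure is a simply-supported span AB with redundants M_A and M_B.
Simple-span end rotations at A and B under the given loads:
  at A: triangular load, peak 27.2: 7w₀L³/(360EI) = 743.1/EI
  at B: triangular load, peak 27.2: w₀L³/(45EI) = 849.2/EI
  at A: point load 37 at a = 7.47: Pab(L + b)/(6LEI) = 229/EI
  at B: point load 37 at a = 7.47: Pab(L + a)/(6LEI) = 286.4/EI
  θ_A0 = 972.1/EI,  θ_B0 = 1136/EI
Flexibility coefficients: a unit moment at one end gives L/(3EI) there and L/(6EI) at the far end, so f₁₁ = f₂₂ = 3.733/EI and f₁₂ = f₂₁ = 1.867/EI.
Compatibility — zero rotation at each built-in end:
  3.733 M_A + 1.867 M_B = 972.1
  1.867 M_A + 3.733 M_B = 1136
Solving the pair gives M_A = 144.4 kN·m and M_B = 232 kN·m (hogging).

M_A = 144.4 kN·m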